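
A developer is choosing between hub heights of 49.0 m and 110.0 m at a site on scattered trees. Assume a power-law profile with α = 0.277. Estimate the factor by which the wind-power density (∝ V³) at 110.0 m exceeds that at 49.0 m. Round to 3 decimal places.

1.958

Speed ratio: V_B/V_A = (z_B/z_A)^α = (110.0/49.0)^0.277 = (2.2449)^0.277 = 1.25107
Power-density ratio: P_B/P_A = (V_B/V_A)³ = (1.25107)³ = 1.95814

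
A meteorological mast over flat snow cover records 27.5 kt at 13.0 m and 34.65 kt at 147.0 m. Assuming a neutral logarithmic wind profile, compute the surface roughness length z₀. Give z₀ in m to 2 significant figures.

Log law: V(z) ∝ ln(z/z₀). With r = V₁/V₂ = 27.5/34.65 = 0.79365,
r · ln(z₂/z₀) = ln(z₁/z₀) ⇒ ln z₀ = (ln z₁ − r·ln z₂)/(1 − r)
ln z₀ = (2.56495 − 0.79365×4.99043) / 0.20635 = -6.7638
z₀ = exp(-6.7638) = 0.001155 m

z₀ ≈ 0.0012 m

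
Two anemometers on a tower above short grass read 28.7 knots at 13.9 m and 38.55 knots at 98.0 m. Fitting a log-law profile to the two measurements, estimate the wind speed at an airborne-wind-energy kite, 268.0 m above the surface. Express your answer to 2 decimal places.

43.62 knots

Log law: V ∝ ln(z/z₀). From the pair, with r = V₁/V₂ = 0.74449,
ln z₀ = (ln z₁ − r·ln z₂)/(1 − r) = (2.6319 − 0.74449×4.5850)/0.25551 = -3.0588 → z₀ = 0.04694 m
V₃ = V₁ · ln(z₃/z₀)/ln(z₁/z₀) = 28.7 × 8.6498/5.6907 = 43.6237 knots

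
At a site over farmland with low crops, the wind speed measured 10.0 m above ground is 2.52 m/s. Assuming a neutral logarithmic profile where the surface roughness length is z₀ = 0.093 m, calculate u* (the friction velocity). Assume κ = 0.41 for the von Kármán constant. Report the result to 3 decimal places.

Log law: V(z) = (u*/κ) · ln(z/z₀) ⇒ u* = κ · V / ln(z/z₀)
u* = 0.41 × 2.52 / ln(10.0/0.093) = 0.41 × 2.52 / 4.6777
   = 1.0332 / 4.6777 = 0.2209 m/s

u* ≈ 0.221 m/s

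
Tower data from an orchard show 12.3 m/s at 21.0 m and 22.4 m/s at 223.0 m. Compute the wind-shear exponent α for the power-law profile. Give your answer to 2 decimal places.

Power law: V₂/V₁ = (z₂/z₁)^α ⇒ α = ln(V₂/V₁) / ln(z₂/z₁)
α = ln(22.4/12.3) / ln(223.0/21.0) = ln(1.8211) / ln(10.6190)
  = 0.59946 / 2.36265 = 0.25372

α ≈ 0.25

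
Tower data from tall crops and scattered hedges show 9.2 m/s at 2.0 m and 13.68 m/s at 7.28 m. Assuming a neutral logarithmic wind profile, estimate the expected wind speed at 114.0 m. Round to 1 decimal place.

23.2 m/s

Log law: V ∝ ln(z/z₀). From the pair, with r = V₁/V₂ = 0.67251,
ln z₀ = (ln z₁ − r·ln z₂)/(1 − r) = (0.6931 − 0.67251×1.9851)/0.32749 = -1.9600 → z₀ = 0.1409 m
V₃ = V₁ · ln(z₃/z₀)/ln(z₁/z₀) = 9.2 × 6.6962/2.6532 = 23.2194 m/s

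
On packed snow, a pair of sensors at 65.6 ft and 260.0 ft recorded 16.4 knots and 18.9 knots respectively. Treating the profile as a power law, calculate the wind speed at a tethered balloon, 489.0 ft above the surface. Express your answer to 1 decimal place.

First find α: α = ln(V₂/V₁)/ln(z₂/z₁) = ln(18.9/16.4)/ln(260.0/65.6) = 0.14188/1.37711 = 0.1030
Extrapolate from 260.0 ft to 489.0 ft: V₃ = 18.9 × (489.0/260.0)^0.1030 = 18.9 × 1.0672 = 20.1709 knots

20.2 knots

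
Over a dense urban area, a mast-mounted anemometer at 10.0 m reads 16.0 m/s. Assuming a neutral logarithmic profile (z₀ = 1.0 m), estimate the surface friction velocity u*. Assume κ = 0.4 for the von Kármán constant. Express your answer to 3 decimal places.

Log law: V(z) = (u*/κ) · ln(z/z₀) ⇒ u* = κ · V / ln(z/z₀)
u* = 0.4 × 16.0 / ln(10.0/1.0) = 0.4 × 16.0 / 2.3026
   = 6.4000 / 2.3026 = 2.7795 m/s

u* ≈ 2.779 m/s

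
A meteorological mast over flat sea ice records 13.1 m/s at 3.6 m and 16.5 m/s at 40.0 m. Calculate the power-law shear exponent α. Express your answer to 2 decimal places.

α ≈ 0.10

Power law: V₂/V₁ = (z₂/z₁)^α ⇒ α = ln(V₂/V₁) / ln(z₂/z₁)
α = ln(16.5/13.1) / ln(40.0/3.6) = ln(1.2595) / ln(11.1111)
  = 0.23075 / 2.40795 = 0.09583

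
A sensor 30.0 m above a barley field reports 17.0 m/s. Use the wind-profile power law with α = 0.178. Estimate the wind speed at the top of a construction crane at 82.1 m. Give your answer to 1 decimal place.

Power-law profile: V₂ = V₁ · (z₂/z₁)^α
V₂ = 17.0 × (82.1/30.0)^0.178 = 17.0 × (2.7367)^0.178
    = 17.0 × 1.1963 = 20.3364 m/s

20.3 m/s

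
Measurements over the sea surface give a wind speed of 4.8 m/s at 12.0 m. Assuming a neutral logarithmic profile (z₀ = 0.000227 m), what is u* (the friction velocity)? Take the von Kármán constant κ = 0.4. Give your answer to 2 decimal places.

u* ≈ 0.18 m/s

Log law: V(z) = (u*/κ) · ln(z/z₀) ⇒ u* = κ · V / ln(z/z₀)
u* = 0.4 × 4.8 / ln(12.0/0.000227) = 0.4 × 4.8 / 10.8755
   = 1.9200 / 10.8755 = 0.1765 m/s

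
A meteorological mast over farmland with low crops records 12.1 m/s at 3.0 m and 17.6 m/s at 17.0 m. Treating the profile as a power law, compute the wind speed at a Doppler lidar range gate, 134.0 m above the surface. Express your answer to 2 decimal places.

27.49 m/s

First find α: α = ln(V₂/V₁)/ln(z₂/z₁) = ln(17.6/12.1)/ln(17.0/3.0) = 0.37469/1.73460 = 0.2160
Extrapolate from 17.0 m to 134.0 m: V₃ = 17.6 × (134.0/17.0)^0.2160 = 17.6 × 1.5620 = 27.4916 m/s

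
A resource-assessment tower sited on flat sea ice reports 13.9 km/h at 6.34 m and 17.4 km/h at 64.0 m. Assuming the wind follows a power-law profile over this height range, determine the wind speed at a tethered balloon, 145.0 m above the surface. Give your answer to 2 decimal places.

First find α: α = ln(V₂/V₁)/ln(z₂/z₁) = ln(17.4/13.9)/ln(64.0/6.34) = 0.22458/2.31200 = 0.0971
Extrapolate from 64.0 m to 145.0 m: V₃ = 17.4 × (145.0/64.0)^0.0971 = 17.4 × 1.0827 = 18.8387 km/h

18.84 km/h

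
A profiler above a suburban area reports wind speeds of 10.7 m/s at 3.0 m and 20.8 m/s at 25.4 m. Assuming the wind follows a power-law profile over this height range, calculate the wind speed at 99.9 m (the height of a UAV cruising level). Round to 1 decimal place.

31.9 m/s

First find α: α = ln(V₂/V₁)/ln(z₂/z₁) = ln(20.8/10.7)/ln(25.4/3.0) = 0.66471/2.13614 = 0.3112
Extrapolate from 25.4 m to 99.9 m: V₃ = 20.8 × (99.9/25.4)^0.3112 = 20.8 × 1.5313 = 31.8514 m/s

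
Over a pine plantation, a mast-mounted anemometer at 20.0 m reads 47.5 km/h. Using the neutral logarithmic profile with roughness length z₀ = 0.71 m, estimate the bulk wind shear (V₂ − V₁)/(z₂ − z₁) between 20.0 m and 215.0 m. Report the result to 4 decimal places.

0.1733 km/h/m

Log law: V₂ = V₁ · ln(z₂/z₀)/ln(z₁/z₀) = 47.5 × 5.7131/3.3382 = 81.2928 km/h
ΔV/Δz = (81.2928 − 47.5)/(215.0 − 20.0) = 33.7928/195.0000 = 0.17330 km/h/m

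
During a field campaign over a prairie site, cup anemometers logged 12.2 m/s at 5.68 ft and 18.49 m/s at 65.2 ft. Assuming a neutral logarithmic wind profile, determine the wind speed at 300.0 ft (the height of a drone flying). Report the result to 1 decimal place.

22.4 m/s

Log law: V ∝ ln(z/z₀). From the pair, with r = V₁/V₂ = 0.65982,
ln z₀ = (ln z₁ − r·ln z₂)/(1 − r) = (1.7370 − 0.65982×4.1775)/0.34018 = -2.9966 → z₀ = 0.04996 ft
V₃ = V₁ · ln(z₃/z₀)/ln(z₁/z₀) = 12.2 × 8.7004/4.7336 = 22.4238 m/s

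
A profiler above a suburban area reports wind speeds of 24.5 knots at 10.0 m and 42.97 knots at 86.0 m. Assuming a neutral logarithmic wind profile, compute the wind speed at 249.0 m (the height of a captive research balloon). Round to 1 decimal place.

Log law: V ∝ ln(z/z₀). From the pair, with r = V₁/V₂ = 0.57017,
ln z₀ = (ln z₁ − r·ln z₂)/(1 − r) = (2.3026 − 0.57017×4.4543)/0.42983 = -0.5517 → z₀ = 0.5760 m
V₃ = V₁ · ln(z₃/z₀)/ln(z₁/z₀) = 24.5 × 6.0691/2.8543 = 52.0953 knots

52.1 knots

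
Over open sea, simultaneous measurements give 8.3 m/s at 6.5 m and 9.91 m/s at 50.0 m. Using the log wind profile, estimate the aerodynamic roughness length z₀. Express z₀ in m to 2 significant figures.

Log law: V(z) ∝ ln(z/z₀). With r = V₁/V₂ = 8.3/9.91 = 0.83754,
r · ln(z₂/z₀) = ln(z₁/z₀) ⇒ ln z₀ = (ln z₁ − r·ln z₂)/(1 − r)
ln z₀ = (1.87180 − 0.83754×3.91202) / 0.16246 = -8.6461
z₀ = exp(-8.6461) = 0.0001758 m

z₀ ≈ 0.00018 m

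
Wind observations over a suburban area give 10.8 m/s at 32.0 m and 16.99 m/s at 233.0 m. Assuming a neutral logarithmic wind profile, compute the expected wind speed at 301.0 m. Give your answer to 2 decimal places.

Log law: V ∝ ln(z/z₀). From the pair, with r = V₁/V₂ = 0.63567,
ln z₀ = (ln z₁ − r·ln z₂)/(1 − r) = (3.4657 − 0.63567×5.4510)/0.36433 = 0.0019 → z₀ = 1.002 m
V₃ = V₁ · ln(z₃/z₀)/ln(z₁/z₀) = 10.8 × 5.7052/3.4639 = 17.7884 m/s

17.79 m/s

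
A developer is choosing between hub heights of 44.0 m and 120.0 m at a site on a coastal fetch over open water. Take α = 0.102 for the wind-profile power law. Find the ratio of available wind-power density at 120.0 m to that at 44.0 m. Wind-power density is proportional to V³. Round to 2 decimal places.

1.36

Speed ratio: V_B/V_A = (z_B/z_A)^α = (120.0/44.0)^0.102 = (2.7273)^0.102 = 1.10776
Power-density ratio: P_B/P_A = (V_B/V_A)³ = (1.10776)³ = 1.35936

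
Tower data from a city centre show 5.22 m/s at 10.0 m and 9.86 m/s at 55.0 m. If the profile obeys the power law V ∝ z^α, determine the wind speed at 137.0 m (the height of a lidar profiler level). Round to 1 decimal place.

First find α: α = ln(V₂/V₁)/ln(z₂/z₁) = ln(9.86/5.22)/ln(55.0/10.0) = 0.63599/1.70475 = 0.3731
Extrapolate from 55.0 m to 137.0 m: V₃ = 9.86 × (137.0/55.0)^0.3731 = 9.86 × 1.4056 = 13.8594 m/s

13.9 m/s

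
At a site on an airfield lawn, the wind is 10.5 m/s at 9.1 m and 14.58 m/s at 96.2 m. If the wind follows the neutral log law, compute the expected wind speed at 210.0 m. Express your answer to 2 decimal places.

Log law: V ∝ ln(z/z₀). From the pair, with r = V₁/V₂ = 0.72016,
ln z₀ = (ln z₁ − r·ln z₂)/(1 − r) = (2.2083 − 0.72016×4.5664)/0.27984 = -3.8605 → z₀ = 0.02106 m
V₃ = V₁ · ln(z₃/z₀)/ln(z₁/z₀) = 10.5 × 9.2076/6.0688 = 15.9307 m/s

15.93 m/s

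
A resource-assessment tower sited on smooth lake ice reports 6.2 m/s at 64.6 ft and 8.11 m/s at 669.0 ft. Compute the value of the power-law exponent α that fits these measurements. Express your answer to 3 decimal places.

Power law: V₂/V₁ = (z₂/z₁)^α ⇒ α = ln(V₂/V₁) / ln(z₂/z₁)
α = ln(8.11/6.2) / ln(669.0/64.6) = ln(1.3081) / ln(10.3560)
  = 0.26855 / 2.33757 = 0.11488

α ≈ 0.115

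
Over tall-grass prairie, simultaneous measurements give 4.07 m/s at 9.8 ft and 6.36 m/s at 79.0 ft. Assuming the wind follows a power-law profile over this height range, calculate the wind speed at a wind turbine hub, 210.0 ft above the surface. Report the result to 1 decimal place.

7.8 m/s

First find α: α = ln(V₂/V₁)/ln(z₂/z₁) = ln(6.36/4.07)/ln(79.0/9.8) = 0.44639/2.08707 = 0.2139
Extrapolate from 79.0 ft to 210.0 ft: V₃ = 6.36 × (210.0/79.0)^0.2139 = 6.36 × 1.2326 = 7.8392 m/s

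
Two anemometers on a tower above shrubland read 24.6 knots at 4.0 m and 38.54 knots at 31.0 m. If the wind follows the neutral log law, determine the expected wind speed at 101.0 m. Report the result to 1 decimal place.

Log law: V ∝ ln(z/z₀). From the pair, with r = V₁/V₂ = 0.63830,
ln z₀ = (ln z₁ − r·ln z₂)/(1 − r) = (1.3863 − 0.63830×3.4340)/0.36170 = -2.2273 → z₀ = 0.1078 m
V₃ = V₁ · ln(z₃/z₀)/ln(z₁/z₀) = 24.6 × 6.8424/3.6136 = 46.5808 knots

46.6 knots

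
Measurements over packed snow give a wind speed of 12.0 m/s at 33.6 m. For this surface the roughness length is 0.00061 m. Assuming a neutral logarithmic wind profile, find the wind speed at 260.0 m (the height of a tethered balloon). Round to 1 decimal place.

Log law: V(z) ∝ ln(z/z₀), so V₂/V₁ = ln(z₂/z₀) / ln(z₁/z₀).
ln(260.0/0.00061) = 12.9627, ln(33.6/0.00061) = 10.9166
V₂ = 12.0 × 12.9627/10.9166 = 12.0 × 1.1874 = 14.2492 m/s

14.2 m/s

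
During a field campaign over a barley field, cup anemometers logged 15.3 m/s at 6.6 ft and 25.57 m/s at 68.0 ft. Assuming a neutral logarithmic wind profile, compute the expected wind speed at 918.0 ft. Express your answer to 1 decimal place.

37.0 m/s

Log law: V ∝ ln(z/z₀). From the pair, with r = V₁/V₂ = 0.59836,
ln z₀ = (ln z₁ − r·ln z₂)/(1 − r) = (1.8871 − 0.59836×4.2195)/0.40164 = -1.5877 → z₀ = 0.2044 ft
V₃ = V₁ · ln(z₃/z₀)/ln(z₁/z₀) = 15.3 × 8.4099/3.4748 = 37.0299 m/s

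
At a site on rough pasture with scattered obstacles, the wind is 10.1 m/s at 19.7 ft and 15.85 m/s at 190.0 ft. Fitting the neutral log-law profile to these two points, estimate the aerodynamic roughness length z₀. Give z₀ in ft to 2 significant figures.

Log law: V(z) ∝ ln(z/z₀). With r = V₁/V₂ = 10.1/15.85 = 0.63722,
r · ln(z₂/z₀) = ln(z₁/z₀) ⇒ ln z₀ = (ln z₁ − r·ln z₂)/(1 − r)
ln z₀ = (2.98062 − 0.63722×5.24702) / 0.36278 = -1.0004
z₀ = exp(-1.0004) = 0.3677 ft

z₀ ≈ 0.37 ft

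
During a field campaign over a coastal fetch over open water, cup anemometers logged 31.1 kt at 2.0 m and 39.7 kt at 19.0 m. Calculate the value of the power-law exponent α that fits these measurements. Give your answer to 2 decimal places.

α ≈ 0.11

Power law: V₂/V₁ = (z₂/z₁)^α ⇒ α = ln(V₂/V₁) / ln(z₂/z₁)
α = ln(39.7/31.1) / ln(19.0/2.0) = ln(1.2765) / ln(9.5000)
  = 0.24414 / 2.25129 = 0.10845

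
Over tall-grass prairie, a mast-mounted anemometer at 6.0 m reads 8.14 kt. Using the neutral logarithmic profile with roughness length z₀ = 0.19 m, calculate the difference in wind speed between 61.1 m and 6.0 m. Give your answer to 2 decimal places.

Log law: V₂ = V₁ · ln(z₂/z₀)/ln(z₁/z₀) = 8.14 × 5.7732/3.4525 = 13.6117 kt
ΔV = 13.6117 − 8.14 = 5.4717 kt

5.47 kt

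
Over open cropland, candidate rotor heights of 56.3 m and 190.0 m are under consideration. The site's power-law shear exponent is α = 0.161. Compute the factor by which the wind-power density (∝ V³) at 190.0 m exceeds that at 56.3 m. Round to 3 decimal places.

Speed ratio: V_B/V_A = (z_B/z_A)^α = (190.0/56.3)^0.161 = (3.3748)^0.161 = 1.21632
Power-density ratio: P_B/P_A = (V_B/V_A)³ = (1.21632)³ = 1.79946

1.799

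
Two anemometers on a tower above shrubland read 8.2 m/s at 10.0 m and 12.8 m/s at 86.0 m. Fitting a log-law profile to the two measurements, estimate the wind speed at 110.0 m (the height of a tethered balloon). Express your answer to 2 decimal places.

Log law: V ∝ ln(z/z₀). From the pair, with r = V₁/V₂ = 0.64062,
ln z₀ = (ln z₁ − r·ln z₂)/(1 − r) = (2.3026 − 0.64062×4.4543)/0.35938 = -1.5332 → z₀ = 0.2159 m
V₃ = V₁ · ln(z₃/z₀)/ln(z₁/z₀) = 8.2 × 6.2336/3.8358 = 13.3262 m/s

13.33 m/s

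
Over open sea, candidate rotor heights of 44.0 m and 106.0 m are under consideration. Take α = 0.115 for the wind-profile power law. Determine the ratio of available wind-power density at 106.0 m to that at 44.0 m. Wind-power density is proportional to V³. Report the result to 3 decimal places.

1.354

Speed ratio: V_B/V_A = (z_B/z_A)^α = (106.0/44.0)^0.115 = (2.4091)^0.115 = 1.10640
Power-density ratio: P_B/P_A = (V_B/V_A)³ = (1.10640)³ = 1.35438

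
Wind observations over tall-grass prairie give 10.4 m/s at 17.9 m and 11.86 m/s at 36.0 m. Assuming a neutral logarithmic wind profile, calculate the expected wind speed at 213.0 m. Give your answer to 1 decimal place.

15.6 m/s

Log law: V ∝ ln(z/z₀). From the pair, with r = V₁/V₂ = 0.87690,
ln z₀ = (ln z₁ − r·ln z₂)/(1 − r) = (2.8848 − 0.87690×3.5835)/0.12310 = -2.0924 → z₀ = 0.1234 m
V₃ = V₁ · ln(z₃/z₀)/ln(z₁/z₀) = 10.4 × 7.4537/4.9772 = 15.5747 m/s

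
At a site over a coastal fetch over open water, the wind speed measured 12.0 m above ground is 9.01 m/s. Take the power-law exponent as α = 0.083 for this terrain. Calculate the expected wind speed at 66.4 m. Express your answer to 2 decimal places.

10.38 m/s

Power-law profile: V₂ = V₁ · (z₂/z₁)^α
V₂ = 9.01 × (66.4/12.0)^0.083 = 9.01 × (5.5333)^0.083
    = 9.01 × 1.1526 = 10.3847 m/s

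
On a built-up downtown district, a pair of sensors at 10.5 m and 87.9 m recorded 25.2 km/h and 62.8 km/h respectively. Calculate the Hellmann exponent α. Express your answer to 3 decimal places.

Power law: V₂/V₁ = (z₂/z₁)^α ⇒ α = ln(V₂/V₁) / ln(z₂/z₁)
α = ln(62.8/25.2) / ln(87.9/10.5) = ln(2.4921) / ln(8.3714)
  = 0.91311 / 2.12482 = 0.42973

α ≈ 0.430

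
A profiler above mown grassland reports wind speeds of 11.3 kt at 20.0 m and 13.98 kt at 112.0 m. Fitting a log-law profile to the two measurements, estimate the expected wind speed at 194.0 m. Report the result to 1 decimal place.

14.8 kt

Log law: V ∝ ln(z/z₀). From the pair, with r = V₁/V₂ = 0.80830,
ln z₀ = (ln z₁ − r·ln z₂)/(1 − r) = (2.9957 − 0.80830×4.7185)/0.19170 = -4.2682 → z₀ = 0.01401 m
V₃ = V₁ · ln(z₃/z₀)/ln(z₁/z₀) = 11.3 × 9.5360/7.2639 = 14.8346 kt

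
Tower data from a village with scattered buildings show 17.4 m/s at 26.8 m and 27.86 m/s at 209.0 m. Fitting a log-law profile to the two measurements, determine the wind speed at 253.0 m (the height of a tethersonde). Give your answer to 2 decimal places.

28.83 m/s

Log law: V ∝ ln(z/z₀). From the pair, with r = V₁/V₂ = 0.62455,
ln z₀ = (ln z₁ − r·ln z₂)/(1 − r) = (3.2884 − 0.62455×5.3423)/0.37545 = -0.1283 → z₀ = 0.8796 m
V₃ = V₁ · ln(z₃/z₀)/ln(z₁/z₀) = 17.4 × 5.6617/3.4167 = 28.8330 m/s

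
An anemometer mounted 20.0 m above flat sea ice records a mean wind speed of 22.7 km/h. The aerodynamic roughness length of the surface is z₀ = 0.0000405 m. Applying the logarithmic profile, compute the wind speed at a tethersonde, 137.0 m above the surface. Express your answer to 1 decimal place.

Log law: V(z) ∝ ln(z/z₀), so V₂/V₁ = ln(z₂/z₀) / ln(z₁/z₀).
ln(137.0/0.0000405) = 15.0342, ln(20.0/0.0000405) = 13.1099
V₂ = 22.7 × 15.0342/13.1099 = 22.7 × 1.1468 = 26.0319 km/h

26.0 km/h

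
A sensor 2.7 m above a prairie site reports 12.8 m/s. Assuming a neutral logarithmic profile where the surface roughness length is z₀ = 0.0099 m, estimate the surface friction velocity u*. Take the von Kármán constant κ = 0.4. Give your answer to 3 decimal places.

Log law: V(z) = (u*/κ) · ln(z/z₀) ⇒ u* = κ · V / ln(z/z₀)
u* = 0.4 × 12.8 / ln(2.7/0.0099) = 0.4 × 12.8 / 5.6085
   = 5.1200 / 5.6085 = 0.9129 m/s

u* ≈ 0.913 m/s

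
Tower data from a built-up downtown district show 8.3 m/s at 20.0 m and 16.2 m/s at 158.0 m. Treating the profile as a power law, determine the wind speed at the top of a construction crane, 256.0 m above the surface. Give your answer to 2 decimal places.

First find α: α = ln(V₂/V₁)/ln(z₂/z₁) = ln(16.2/8.3)/ln(158.0/20.0) = 0.66876/2.06686 = 0.3236
Extrapolate from 158.0 m to 256.0 m: V₃ = 16.2 × (256.0/158.0)^0.3236 = 16.2 × 1.1690 = 18.9377 m/s

18.94 m/s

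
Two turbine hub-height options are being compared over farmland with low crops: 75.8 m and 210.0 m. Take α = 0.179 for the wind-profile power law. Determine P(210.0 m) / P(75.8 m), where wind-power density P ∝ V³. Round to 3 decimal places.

1.728

Speed ratio: V_B/V_A = (z_B/z_A)^α = (210.0/75.8)^0.179 = (2.7704)^0.179 = 1.20010
Power-density ratio: P_B/P_A = (V_B/V_A)³ = (1.20010)³ = 1.72842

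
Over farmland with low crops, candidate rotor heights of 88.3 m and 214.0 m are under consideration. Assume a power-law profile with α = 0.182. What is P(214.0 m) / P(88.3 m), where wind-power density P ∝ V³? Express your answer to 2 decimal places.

1.62

Speed ratio: V_B/V_A = (z_B/z_A)^α = (214.0/88.3)^0.182 = (2.4236)^0.182 = 1.17482
Power-density ratio: P_B/P_A = (V_B/V_A)³ = (1.17482)³ = 1.62148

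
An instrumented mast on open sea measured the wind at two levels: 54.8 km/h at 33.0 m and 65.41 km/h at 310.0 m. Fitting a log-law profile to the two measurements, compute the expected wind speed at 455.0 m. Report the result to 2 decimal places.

Log law: V ∝ ln(z/z₀). From the pair, with r = V₁/V₂ = 0.83779,
ln z₀ = (ln z₁ − r·ln z₂)/(1 − r) = (3.4965 − 0.83779×5.7366)/0.16221 = -8.0733 → z₀ = 0.0003118 m
V₃ = V₁ · ln(z₃/z₀)/ln(z₁/z₀) = 54.8 × 14.1936/11.5698 = 67.2275 km/h

67.23 km/h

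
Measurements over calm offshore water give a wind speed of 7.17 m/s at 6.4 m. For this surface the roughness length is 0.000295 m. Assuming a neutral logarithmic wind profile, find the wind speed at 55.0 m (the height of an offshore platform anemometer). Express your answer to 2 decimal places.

8.71 m/s

Log law: V(z) ∝ ln(z/z₀), so V₂/V₁ = ln(z₂/z₀) / ln(z₁/z₀).
ln(55.0/0.000295) = 12.1359, ln(6.4/0.000295) = 9.9848
V₂ = 7.17 × 12.1359/9.9848 = 7.17 × 1.2154 = 8.7146 m/s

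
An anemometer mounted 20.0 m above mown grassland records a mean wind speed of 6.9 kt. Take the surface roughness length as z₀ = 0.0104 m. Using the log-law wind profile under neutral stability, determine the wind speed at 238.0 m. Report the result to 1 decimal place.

Log law: V(z) ∝ ln(z/z₀), so V₂/V₁ = ln(z₂/z₀) / ln(z₁/z₀).
ln(238.0/0.0104) = 10.0382, ln(20.0/0.0104) = 7.5617
V₂ = 6.9 × 10.0382/7.5617 = 6.9 × 1.3275 = 9.1598 kt

9.2 kt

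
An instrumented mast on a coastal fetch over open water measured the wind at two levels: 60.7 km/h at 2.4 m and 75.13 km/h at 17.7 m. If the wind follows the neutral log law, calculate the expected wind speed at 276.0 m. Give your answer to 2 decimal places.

94.97 km/h

Log law: V ∝ ln(z/z₀). From the pair, with r = V₁/V₂ = 0.80793,
ln z₀ = (ln z₁ − r·ln z₂)/(1 − r) = (0.8755 − 0.80793×2.8736)/0.19207 = -7.5296 → z₀ = 0.0005370 m
V₃ = V₁ · ln(z₃/z₀)/ln(z₁/z₀) = 60.7 × 13.1500/8.4050 = 94.9673 km/h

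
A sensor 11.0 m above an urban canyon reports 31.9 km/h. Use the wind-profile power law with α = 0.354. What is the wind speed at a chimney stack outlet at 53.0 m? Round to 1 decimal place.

55.7 km/h

Power-law profile: V₂ = V₁ · (z₂/z₁)^α
V₂ = 31.9 × (53.0/11.0)^0.354 = 31.9 × (4.8182)^0.354
    = 31.9 × 1.7448 = 55.6585 km/h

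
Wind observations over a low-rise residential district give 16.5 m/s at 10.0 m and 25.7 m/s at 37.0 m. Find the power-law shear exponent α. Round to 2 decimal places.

α ≈ 0.34

Power law: V₂/V₁ = (z₂/z₁)^α ⇒ α = ln(V₂/V₁) / ln(z₂/z₁)
α = ln(25.7/16.5) / ln(37.0/10.0) = ln(1.5576) / ln(3.7000)
  = 0.44313 / 1.30833 = 0.33870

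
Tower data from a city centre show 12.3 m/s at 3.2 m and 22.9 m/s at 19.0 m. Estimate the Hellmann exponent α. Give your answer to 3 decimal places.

Power law: V₂/V₁ = (z₂/z₁)^α ⇒ α = ln(V₂/V₁) / ln(z₂/z₁)
α = ln(22.9/12.3) / ln(19.0/3.2) = ln(1.8618) / ln(5.9375)
  = 0.62154 / 1.78129 = 0.34893

α ≈ 0.349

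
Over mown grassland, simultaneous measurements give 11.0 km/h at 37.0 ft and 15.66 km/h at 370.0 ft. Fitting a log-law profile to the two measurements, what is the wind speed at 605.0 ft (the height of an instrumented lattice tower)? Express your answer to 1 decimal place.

16.7 km/h

Log law: V ∝ ln(z/z₀). From the pair, with r = V₁/V₂ = 0.70243,
ln z₀ = (ln z₁ − r·ln z₂)/(1 − r) = (3.6109 − 0.70243×5.9135)/0.29757 = -1.8244 → z₀ = 0.1613 ft
V₃ = V₁ · ln(z₃/z₀)/ln(z₁/z₀) = 11.0 × 8.2296/5.4353 = 16.6552 km/h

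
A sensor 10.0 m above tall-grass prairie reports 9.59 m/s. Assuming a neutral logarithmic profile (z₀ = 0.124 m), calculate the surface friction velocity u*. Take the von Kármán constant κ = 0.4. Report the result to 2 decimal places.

u* ≈ 0.87 m/s

Log law: V(z) = (u*/κ) · ln(z/z₀) ⇒ u* = κ · V / ln(z/z₀)
u* = 0.4 × 9.59 / ln(10.0/0.124) = 0.4 × 9.59 / 4.3901
   = 3.8360 / 4.3901 = 0.8738 m/s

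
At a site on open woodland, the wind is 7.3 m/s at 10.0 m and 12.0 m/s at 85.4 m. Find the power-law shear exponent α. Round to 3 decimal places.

α ≈ 0.232

Power law: V₂/V₁ = (z₂/z₁)^α ⇒ α = ln(V₂/V₁) / ln(z₂/z₁)
α = ln(12.0/7.3) / ln(85.4/10.0) = ln(1.6438) / ln(8.5400)
  = 0.49703 / 2.14476 = 0.23174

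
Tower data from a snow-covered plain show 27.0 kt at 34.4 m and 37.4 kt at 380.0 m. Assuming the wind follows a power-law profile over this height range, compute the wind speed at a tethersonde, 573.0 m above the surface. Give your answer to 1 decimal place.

39.5 kt

First find α: α = ln(V₂/V₁)/ln(z₂/z₁) = ln(37.4/27.0)/ln(380.0/34.4) = 0.32583/2.40211 = 0.1356
Extrapolate from 380.0 m to 573.0 m: V₃ = 37.4 × (573.0/380.0)^0.1356 = 37.4 × 1.0573 = 39.5427 kt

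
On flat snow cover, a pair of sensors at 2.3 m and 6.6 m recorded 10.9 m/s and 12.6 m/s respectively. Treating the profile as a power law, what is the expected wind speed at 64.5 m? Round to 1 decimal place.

First find α: α = ln(V₂/V₁)/ln(z₂/z₁) = ln(12.6/10.9)/ln(6.6/2.3) = 0.14493/1.05416 = 0.1375
Extrapolate from 6.6 m to 64.5 m: V₃ = 12.6 × (64.5/6.6)^0.1375 = 12.6 × 1.3681 = 17.2379 m/s

17.2 m/s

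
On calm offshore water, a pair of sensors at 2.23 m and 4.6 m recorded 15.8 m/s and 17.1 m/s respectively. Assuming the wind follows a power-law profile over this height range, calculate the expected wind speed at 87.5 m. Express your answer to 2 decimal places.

23.59 m/s

First find α: α = ln(V₂/V₁)/ln(z₂/z₁) = ln(17.1/15.8)/ln(4.6/2.23) = 0.07907/0.72405 = 0.1092
Extrapolate from 4.6 m to 87.5 m: V₃ = 17.1 × (87.5/4.6)^0.1092 = 17.1 × 1.3794 = 23.5881 m/s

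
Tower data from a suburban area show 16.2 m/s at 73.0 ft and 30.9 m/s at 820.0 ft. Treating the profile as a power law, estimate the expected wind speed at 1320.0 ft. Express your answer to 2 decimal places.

35.09 m/s

First find α: α = ln(V₂/V₁)/ln(z₂/z₁) = ln(30.9/16.2)/ln(820.0/73.0) = 0.64574/2.41884 = 0.2670
Extrapolate from 820.0 ft to 1320.0 ft: V₃ = 30.9 × (1320.0/820.0)^0.2670 = 30.9 × 1.1355 = 35.0878 m/s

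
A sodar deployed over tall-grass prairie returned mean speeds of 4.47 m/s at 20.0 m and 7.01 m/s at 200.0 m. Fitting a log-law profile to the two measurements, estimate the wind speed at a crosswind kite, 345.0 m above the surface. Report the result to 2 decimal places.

7.61 m/s

Log law: V ∝ ln(z/z₀). From the pair, with r = V₁/V₂ = 0.63766,
ln z₀ = (ln z₁ − r·ln z₂)/(1 − r) = (2.9957 − 0.63766×5.2983)/0.36234 = -1.0565 → z₀ = 0.3477 m
V₃ = V₁ · ln(z₃/z₀)/ln(z₁/z₀) = 4.47 × 6.9000/4.0522 = 7.6114 m/s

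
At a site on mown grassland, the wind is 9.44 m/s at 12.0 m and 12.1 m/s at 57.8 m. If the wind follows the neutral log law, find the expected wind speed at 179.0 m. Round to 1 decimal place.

Log law: V ∝ ln(z/z₀). From the pair, with r = V₁/V₂ = 0.78017,
ln z₀ = (ln z₁ − r·ln z₂)/(1 − r) = (2.4849 − 0.78017×4.0570)/0.21983 = -3.0942 → z₀ = 0.04531 m
V₃ = V₁ · ln(z₃/z₀)/ln(z₁/z₀) = 9.44 × 8.2816/5.5791 = 14.0127 m/s

14.0 m/s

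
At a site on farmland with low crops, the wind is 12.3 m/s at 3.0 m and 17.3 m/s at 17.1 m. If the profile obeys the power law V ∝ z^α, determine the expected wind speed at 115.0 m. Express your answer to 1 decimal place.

First find α: α = ln(V₂/V₁)/ln(z₂/z₁) = ln(17.3/12.3)/ln(17.1/3.0) = 0.34111/1.74047 = 0.1960
Extrapolate from 17.1 m to 115.0 m: V₃ = 17.3 × (115.0/17.1)^0.1960 = 17.3 × 1.4528 = 25.1341 m/s

25.1 m/s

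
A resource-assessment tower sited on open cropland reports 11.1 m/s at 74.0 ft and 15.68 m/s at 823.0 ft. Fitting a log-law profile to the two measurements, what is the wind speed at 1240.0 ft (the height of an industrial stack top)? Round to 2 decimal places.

16.46 m/s

Log law: V ∝ ln(z/z₀). From the pair, with r = V₁/V₂ = 0.70791,
ln z₀ = (ln z₁ − r·ln z₂)/(1 − r) = (4.3041 − 0.70791×6.7130)/0.29209 = -1.5341 → z₀ = 0.2157 ft
V₃ = V₁ · ln(z₃/z₀)/ln(z₁/z₀) = 11.1 × 8.6569/5.8381 = 16.4594 m/s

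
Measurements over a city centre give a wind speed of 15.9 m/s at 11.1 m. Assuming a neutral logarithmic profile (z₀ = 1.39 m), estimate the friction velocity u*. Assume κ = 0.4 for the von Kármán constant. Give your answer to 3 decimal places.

u* ≈ 3.061 m/s

Log law: V(z) = (u*/κ) · ln(z/z₀) ⇒ u* = κ · V / ln(z/z₀)
u* = 0.4 × 15.9 / ln(11.1/1.39) = 0.4 × 15.9 / 2.0776
   = 6.3600 / 2.0776 = 3.0612 m/s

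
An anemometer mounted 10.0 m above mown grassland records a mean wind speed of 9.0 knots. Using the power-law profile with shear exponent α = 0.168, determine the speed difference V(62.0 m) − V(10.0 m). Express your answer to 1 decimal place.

3.2 knots

Power law: V₂ = V₁ · (z₂/z₁)^α = 9.0 × (6.2000)^0.168 = 12.2283 knots
ΔV = 12.2283 − 9.0 = 3.2283 knots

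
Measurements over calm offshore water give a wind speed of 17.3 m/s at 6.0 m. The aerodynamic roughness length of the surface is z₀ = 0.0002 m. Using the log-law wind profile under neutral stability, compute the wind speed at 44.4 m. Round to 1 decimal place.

20.7 m/s

Log law: V(z) ∝ ln(z/z₀), so V₂/V₁ = ln(z₂/z₀) / ln(z₁/z₀).
ln(44.4/0.0002) = 12.3104, ln(6.0/0.0002) = 10.3090
V₂ = 17.3 × 12.3104/10.3090 = 17.3 × 1.1941 = 20.6588 m/s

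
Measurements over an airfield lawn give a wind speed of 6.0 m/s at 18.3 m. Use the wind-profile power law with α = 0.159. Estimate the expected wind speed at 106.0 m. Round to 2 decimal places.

Power-law profile: V₂ = V₁ · (z₂/z₁)^α
V₂ = 6.0 × (106.0/18.3)^0.159 = 6.0 × (5.7923)^0.159
    = 6.0 × 1.3222 = 7.9331 m/s

7.93 m/s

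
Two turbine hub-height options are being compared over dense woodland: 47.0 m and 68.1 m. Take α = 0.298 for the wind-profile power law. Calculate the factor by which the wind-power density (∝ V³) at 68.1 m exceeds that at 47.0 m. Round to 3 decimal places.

1.393

Speed ratio: V_B/V_A = (z_B/z_A)^α = (68.1/47.0)^0.298 = (1.4489)^0.298 = 1.11684
Power-density ratio: P_B/P_A = (V_B/V_A)³ = (1.11684)³ = 1.39309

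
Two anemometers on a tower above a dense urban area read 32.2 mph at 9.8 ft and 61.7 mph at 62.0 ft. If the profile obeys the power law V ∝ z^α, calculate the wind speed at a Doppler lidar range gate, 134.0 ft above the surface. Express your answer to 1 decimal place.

First find α: α = ln(V₂/V₁)/ln(z₂/z₁) = ln(61.7/32.2)/ln(62.0/9.8) = 0.65032/1.84475 = 0.3525
Extrapolate from 62.0 ft to 134.0 ft: V₃ = 61.7 × (134.0/62.0)^0.3525 = 61.7 × 1.3122 = 80.9616 mph

81.0 mph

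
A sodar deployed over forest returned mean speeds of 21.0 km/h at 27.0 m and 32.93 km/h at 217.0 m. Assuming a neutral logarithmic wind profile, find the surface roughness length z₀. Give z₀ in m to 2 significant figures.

z₀ ≈ 0.69 m

Log law: V(z) ∝ ln(z/z₀). With r = V₁/V₂ = 21.0/32.93 = 0.63772,
r · ln(z₂/z₀) = ln(z₁/z₀) ⇒ ln z₀ = (ln z₁ − r·ln z₂)/(1 − r)
ln z₀ = (3.29584 − 0.63772×5.37990) / 0.36228 = -0.3727
z₀ = exp(-0.3727) = 0.6889 m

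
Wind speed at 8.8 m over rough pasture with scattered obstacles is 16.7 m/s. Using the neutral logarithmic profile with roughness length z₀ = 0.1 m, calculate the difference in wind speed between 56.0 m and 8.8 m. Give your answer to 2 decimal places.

6.90 m/s

Log law: V₂ = V₁ · ln(z₂/z₀)/ln(z₁/z₀) = 16.7 × 6.3279/4.4773 = 23.6025 m/s
ΔV = 23.6025 − 16.7 = 6.9025 m/s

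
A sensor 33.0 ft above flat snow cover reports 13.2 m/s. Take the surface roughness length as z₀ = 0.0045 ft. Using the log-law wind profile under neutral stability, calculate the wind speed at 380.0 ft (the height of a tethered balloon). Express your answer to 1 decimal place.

16.8 m/s

Log law: V(z) ∝ ln(z/z₀), so V₂/V₁ = ln(z₂/z₀) / ln(z₁/z₀).
ln(380.0/0.0045) = 11.3438, ln(33.0/0.0045) = 8.9002
V₂ = 13.2 × 11.3438/8.9002 = 13.2 × 1.2746 = 16.8242 m/s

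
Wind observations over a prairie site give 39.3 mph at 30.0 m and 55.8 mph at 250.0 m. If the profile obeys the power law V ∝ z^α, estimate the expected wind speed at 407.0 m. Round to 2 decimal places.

60.48 mph

First find α: α = ln(V₂/V₁)/ln(z₂/z₁) = ln(55.8/39.3)/ln(250.0/30.0) = 0.35055/2.12026 = 0.1653
Extrapolate from 250.0 m to 407.0 m: V₃ = 55.8 × (407.0/250.0)^0.1653 = 55.8 × 1.0839 = 60.4822 mph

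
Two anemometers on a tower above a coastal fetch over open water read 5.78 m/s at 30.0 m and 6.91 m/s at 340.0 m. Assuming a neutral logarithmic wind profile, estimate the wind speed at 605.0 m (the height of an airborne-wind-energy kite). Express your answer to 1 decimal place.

Log law: V ∝ ln(z/z₀). From the pair, with r = V₁/V₂ = 0.83647,
ln z₀ = (ln z₁ − r·ln z₂)/(1 − r) = (3.4012 − 0.83647×5.8289)/0.16353 = -9.0168 → z₀ = 0.0001213 m
V₃ = V₁ · ln(z₃/z₀)/ln(z₁/z₀) = 5.78 × 15.4221/12.4180 = 7.1782 m/s

7.2 m/s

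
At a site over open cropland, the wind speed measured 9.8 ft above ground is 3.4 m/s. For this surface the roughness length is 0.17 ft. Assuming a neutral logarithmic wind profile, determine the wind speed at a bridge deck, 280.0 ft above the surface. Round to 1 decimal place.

Log law: V(z) ∝ ln(z/z₀), so V₂/V₁ = ln(z₂/z₀) / ln(z₁/z₀).
ln(280.0/0.17) = 7.4067, ln(9.8/0.17) = 4.0543
V₂ = 3.4 × 7.4067/4.0543 = 3.4 × 1.8269 = 6.2114 m/s

6.2 m/s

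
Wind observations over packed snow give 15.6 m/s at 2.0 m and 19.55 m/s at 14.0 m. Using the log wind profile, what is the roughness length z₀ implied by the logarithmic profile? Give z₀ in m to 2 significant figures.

Log law: V(z) ∝ ln(z/z₀). With r = V₁/V₂ = 15.6/19.55 = 0.79795,
r · ln(z₂/z₀) = ln(z₁/z₀) ⇒ ln z₀ = (ln z₁ − r·ln z₂)/(1 − r)
ln z₀ = (0.69315 − 0.79795×2.63906) / 0.20205 = -6.9920
z₀ = exp(-6.9920) = 0.0009192 m

z₀ ≈ 0.00092 m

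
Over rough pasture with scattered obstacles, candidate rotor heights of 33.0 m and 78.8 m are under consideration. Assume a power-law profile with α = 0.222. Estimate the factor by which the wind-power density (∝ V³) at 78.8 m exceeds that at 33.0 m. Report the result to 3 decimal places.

1.785

Speed ratio: V_B/V_A = (z_B/z_A)^α = (78.8/33.0)^0.222 = (2.3879)^0.222 = 1.21316
Power-density ratio: P_B/P_A = (V_B/V_A)³ = (1.21316)³ = 1.78548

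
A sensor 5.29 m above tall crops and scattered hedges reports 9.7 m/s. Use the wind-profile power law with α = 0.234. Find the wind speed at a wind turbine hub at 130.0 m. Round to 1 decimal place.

Power-law profile: V₂ = V₁ · (z₂/z₁)^α
V₂ = 9.7 × (130.0/5.29)^0.234 = 9.7 × (24.5747)^0.234
    = 9.7 × 2.1153 = 20.5185 m/s

20.5 m/s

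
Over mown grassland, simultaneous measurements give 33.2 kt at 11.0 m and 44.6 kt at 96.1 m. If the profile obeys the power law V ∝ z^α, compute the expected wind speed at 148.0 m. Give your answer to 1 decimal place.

47.3 kt

First find α: α = ln(V₂/V₁)/ln(z₂/z₁) = ln(44.6/33.2)/ln(96.1/11.0) = 0.29518/2.16749 = 0.1362
Extrapolate from 96.1 m to 148.0 m: V₃ = 44.6 × (148.0/96.1)^0.1362 = 44.6 × 1.0606 = 47.3015 kt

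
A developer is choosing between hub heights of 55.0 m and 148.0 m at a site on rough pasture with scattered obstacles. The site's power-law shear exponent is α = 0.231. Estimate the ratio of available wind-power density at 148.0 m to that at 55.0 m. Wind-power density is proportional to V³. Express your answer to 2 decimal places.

Speed ratio: V_B/V_A = (z_B/z_A)^α = (148.0/55.0)^0.231 = (2.6909)^0.231 = 1.25692
Power-density ratio: P_B/P_A = (V_B/V_A)³ = (1.25692)³ = 1.98573

1.99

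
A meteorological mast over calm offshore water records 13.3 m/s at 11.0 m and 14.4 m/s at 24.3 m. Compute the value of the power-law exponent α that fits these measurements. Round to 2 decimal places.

Power law: V₂/V₁ = (z₂/z₁)^α ⇒ α = ln(V₂/V₁) / ln(z₂/z₁)
α = ln(14.4/13.3) / ln(24.3/11.0) = ln(1.0827) / ln(2.2091)
  = 0.07946 / 0.79258 = 0.10026

α ≈ 0.10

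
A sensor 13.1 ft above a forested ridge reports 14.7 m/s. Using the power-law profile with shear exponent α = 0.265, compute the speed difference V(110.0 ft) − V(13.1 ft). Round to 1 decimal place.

11.1 m/s

Power law: V₂ = V₁ · (z₂/z₁)^α = 14.7 × (8.3969)^0.265 = 25.8351 m/s
ΔV = 25.8351 − 14.7 = 11.1351 m/s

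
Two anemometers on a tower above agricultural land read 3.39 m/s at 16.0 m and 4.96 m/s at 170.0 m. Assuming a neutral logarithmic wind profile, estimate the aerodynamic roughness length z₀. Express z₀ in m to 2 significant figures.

z₀ ≈ 0.097 m

Log law: V(z) ∝ ln(z/z₀). With r = V₁/V₂ = 3.39/4.96 = 0.68347,
r · ln(z₂/z₀) = ln(z₁/z₀) ⇒ ln z₀ = (ln z₁ − r·ln z₂)/(1 − r)
ln z₀ = (2.77259 − 0.68347×5.13580) / 0.31653 = -2.3301
z₀ = exp(-2.3301) = 0.09728 m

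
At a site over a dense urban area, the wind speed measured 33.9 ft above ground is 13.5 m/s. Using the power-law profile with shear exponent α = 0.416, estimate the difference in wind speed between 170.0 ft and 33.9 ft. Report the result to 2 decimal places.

12.90 m/s

Power law: V₂ = V₁ · (z₂/z₁)^α = 13.5 × (5.0147)^0.416 = 26.4020 m/s
ΔV = 26.4020 − 13.5 = 12.9020 m/s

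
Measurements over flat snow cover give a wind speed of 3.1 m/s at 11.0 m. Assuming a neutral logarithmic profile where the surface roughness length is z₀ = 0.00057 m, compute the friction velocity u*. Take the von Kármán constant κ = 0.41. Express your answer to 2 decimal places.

u* ≈ 0.13 m/s

Log law: V(z) = (u*/κ) · ln(z/z₀) ⇒ u* = κ · V / ln(z/z₀)
u* = 0.41 × 3.1 / ln(11.0/0.00057) = 0.41 × 3.1 / 9.8678
   = 1.2710 / 9.8678 = 0.1288 m/s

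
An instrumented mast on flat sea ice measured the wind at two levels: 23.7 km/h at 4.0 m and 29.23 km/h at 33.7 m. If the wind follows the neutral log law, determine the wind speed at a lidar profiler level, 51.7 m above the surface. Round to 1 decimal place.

30.3 km/h

Log law: V ∝ ln(z/z₀). From the pair, with r = V₁/V₂ = 0.81081,
ln z₀ = (ln z₁ − r·ln z₂)/(1 − r) = (1.3863 − 0.81081×3.5175)/0.18919 = -7.7474 → z₀ = 0.0004318 m
V₃ = V₁ · ln(z₃/z₀)/ln(z₁/z₀) = 23.7 × 11.6929/9.1337 = 30.3405 km/h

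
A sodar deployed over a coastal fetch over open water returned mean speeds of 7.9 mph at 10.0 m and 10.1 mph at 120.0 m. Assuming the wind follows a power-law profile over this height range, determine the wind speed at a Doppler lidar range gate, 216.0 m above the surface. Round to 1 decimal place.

First find α: α = ln(V₂/V₁)/ln(z₂/z₁) = ln(10.1/7.9)/ln(120.0/10.0) = 0.24567/2.48491 = 0.0989
Extrapolate from 120.0 m to 216.0 m: V₃ = 10.1 × (216.0/120.0)^0.0989 = 10.1 × 1.0598 = 10.7043 mph

10.7 mph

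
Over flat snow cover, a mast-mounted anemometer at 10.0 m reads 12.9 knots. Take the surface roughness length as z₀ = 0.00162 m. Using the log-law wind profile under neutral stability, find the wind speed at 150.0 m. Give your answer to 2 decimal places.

16.90 knots

Log law: V(z) ∝ ln(z/z₀), so V₂/V₁ = ln(z₂/z₀) / ln(z₁/z₀).
ln(150.0/0.00162) = 11.4360, ln(10.0/0.00162) = 8.7279
V₂ = 12.9 × 11.4360/8.7279 = 12.9 × 1.3103 = 16.9025 knots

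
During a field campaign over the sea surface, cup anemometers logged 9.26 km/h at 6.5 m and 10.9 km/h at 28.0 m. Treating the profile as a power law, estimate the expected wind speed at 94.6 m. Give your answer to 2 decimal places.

First find α: α = ln(V₂/V₁)/ln(z₂/z₁) = ln(10.9/9.26)/ln(28.0/6.5) = 0.16306/1.46040 = 0.1117
Extrapolate from 28.0 m to 94.6 m: V₃ = 10.9 × (94.6/28.0)^0.1117 = 10.9 × 1.1456 = 12.4871 km/h

12.49 km/h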